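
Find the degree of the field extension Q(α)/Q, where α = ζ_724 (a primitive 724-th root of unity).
[Q(α):Q] = 360

The minimal polynomial of ζ_724 over Q is the 724-th cyclotomic polynomial Φ_724(x), which is irreducible over Q and has degree φ(724) = 360. Hence [Q(α):Q] = φ(724) = 360.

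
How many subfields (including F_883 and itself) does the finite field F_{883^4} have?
F_{883^4} has 3 subfields

The subfields of F_{p^n} are exactly the fields F_{p^d} for d | n (each is the fixed field of the unique index-d subgroup of Gal(F_{p^n}/F_p) ≅ Z/nZ). The divisors of n = 4 are {1, 2, 4}, giving 3 subfields: F_{883^1}, F_{883^2}, F_{883^4}.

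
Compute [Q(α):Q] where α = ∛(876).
[Q(α):Q] = 3

The minimal polynomial of α is x^3 - 876, irreducible over Q since 876 is not a perfect cube (so x^3 - 876 has no rational root). Hence [Q(α):Q] = deg(m_α) = 3.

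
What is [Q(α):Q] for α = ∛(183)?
[Q(α):Q] = 3

The minimal polynomial of α is x^3 - 183, irreducible over Q since 183 is not a perfect cube (so x^3 - 183 has no rational root). Hence [Q(α):Q] = deg(m_α) = 3.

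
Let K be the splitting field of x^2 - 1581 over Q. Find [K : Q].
[K : Q] = 2

f(x) = x^2 - 1581 factors as (x - √1581)(x + √1581). The splitting field is K = Q(√1581). Since 1581 is squarefree and > 1, it is not a perfect square, so x^2 - 1581 is irreducible over Q and [Q(√1581) : Q] = 2. Hence [K : Q] = 2.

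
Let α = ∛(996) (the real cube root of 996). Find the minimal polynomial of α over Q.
m_α(x) = x^3 - 996

α satisfies α^3 = 996, so x^3 - 996 annihilates α. By the rational root test, a rational root p/q (in lowest terms) of x^3 - 996 would satisfy p^3 = 996 q^3, forcing q = 1 and p^3 = 996; but 996 is not a perfect cube, contradiction. A monic cubic over Q with no rational root is irreducible (any nontrivial factorization would include a linear factor). Hence x^3 - 996 is the minimal polynomial of α, and in particular [Q(α):Q] = 3.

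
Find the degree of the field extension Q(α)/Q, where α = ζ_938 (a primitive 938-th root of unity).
[Q(α):Q] = 396

The minimal polynomial of ζ_938 over Q is the 938-th cyclotomic polynomial Φ_938(x), which is irreducible over Q and has degree φ(938) = 396. Hence [Q(α):Q] = φ(938) = 396.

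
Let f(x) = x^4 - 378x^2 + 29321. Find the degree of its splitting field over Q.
[K : Q] = 4

Solving the quadratic in x^2: x^2 = (378 ± √(378^2 - 4·29321))/2 = (378 ± √25600)/2 = (378 ± 160)/2, giving x^2 = 269 or x^2 = 109. So f(x) = (x^2 - 269)(x^2 - 109) and the roots of f are ±√269, ±√109. Hence the splitting field is K = Q(√269, √109). Since 269 and 109 are distinct squarefree integers > 1, their product 29321 is not a perfect square, so √109 ∉ Q(√269). By the tower law [K:Q] = [Q(√269,√109):Q(√269)] · [Q(√269):Q] = 2 · 2 = 4.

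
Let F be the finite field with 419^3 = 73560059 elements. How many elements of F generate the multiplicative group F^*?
There are φ(73560058) = 29237760 primitive elements

F_q^* is cyclic of order q - 1 = 73560058. A cyclic group of order m has exactly φ(m) generators. Here m = 73560058 = 2 · 11 · 13 · 19 · 13537, so the number of primitive elements is φ(73560058) = 29237760.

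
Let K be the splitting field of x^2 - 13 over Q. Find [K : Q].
[K : Q] = 2

f(x) = x^2 - 13 factors as (x - √13)(x + √13). The splitting field is K = Q(√13). Since 13 is squarefree and > 1, it is not a perfect square, so x^2 - 13 is irreducible over Q and [Q(√13) : Q] = 2. Hence [K : Q] = 2.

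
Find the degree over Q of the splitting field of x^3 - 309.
[K : Q] = 6

The roots of x^3 - 309 are ∛309, ω∛309, ω^2∛309 where ω = e^(2πi/3) is a primitive cube root of unity, so K = Q(∛309, ω). Now [Q(∛309):Q] = 3 (since 309 is not a perfect cube, x^3 - 309 is irreducible) and [Q(ω):Q] = 2. Both 2 and 3 divide [K:Q], and [K:Q] ≤ 3·2 = 6, so [K:Q] = 6. (Equivalently: Q(∛309) ⊂ R but ω ∉ R, so [K : Q(∛309)] = 2.)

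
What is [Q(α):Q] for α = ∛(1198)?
[Q(α):Q] = 3

The minimal polynomial of α is x^3 - 1198, irreducible over Q since 1198 is not a perfect cube (so x^3 - 1198 has no rational root). Hence [Q(α):Q] = deg(m_α) = 3.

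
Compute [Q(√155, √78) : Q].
[Q(√155, √78) : Q] = 4

[Q(√155):Q] = 2 (min poly x^2 - 155, irreducible since 155 is squarefree > 1). For the top step, suppose √78 ∈ Q(√155), say √78 = c + d√155 with c, d ∈ Q. Squaring: 78 = c^2 + 155d^2 + 2cd√155. Since √155 ∉ Q this forces 2cd = 0. If d = 0 then √78 = c ∈ Q, contradicting 78 squarefree > 1. If c = 0 then 78 = 155d^2, so 155·78 = (155d)^2 is a perfect square in Q — but 155·78 = 12090 is not a perfect square (since 155 and 78 are distinct squarefree integers). Contradiction. Hence √78 ∉ Q(√155), so x^2 - 78 stays irreducible over Q(√155) and [Q(√155, √78) : Q(√155)] = 2. By the tower law, [Q(√155, √78) : Q] = 2 · 2 = 4.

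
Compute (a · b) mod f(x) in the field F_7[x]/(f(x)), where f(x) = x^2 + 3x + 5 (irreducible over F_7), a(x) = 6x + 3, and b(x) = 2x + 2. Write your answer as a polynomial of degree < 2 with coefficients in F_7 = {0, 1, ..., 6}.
a · b ≡ 3x + 2 (mod f(x))

Multiply in F_7[x]: a(x)·b(x) = (6x + 3)·(2x + 2) = 5x^2 + 4x + 6. This has degree ≥ 2, so divide by f(x) over F_7: 5x^2 + 4x + 6 = (5)·(x^2 + 3x + 5) + (3x + 2). Hence a·b ≡ 3x + 2 (mod f). (F_7[x]/(f) is a field with 7^2 = 49 elements since f is irreducible of degree 2.)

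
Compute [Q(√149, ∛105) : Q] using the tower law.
[Q(√149, ∛105) : Q] = 6

Let L = Q(√149, ∛105). Since Q(√149) ⊂ L and [Q(√149):Q] = 2, the tower law gives 2 | [L:Q]. Likewise Q(∛105) ⊂ L with [Q(∛105):Q] = 3 (because 105 is not a perfect cube), so 3 | [L:Q]. As gcd(2,3) = 1, [L:Q] is divisible by 6. Conversely L is generated over Q by √149 and ∛105, so [L:Q] ≤ 2·3 = 6. Therefore [Q(√149, ∛105) : Q] = 6.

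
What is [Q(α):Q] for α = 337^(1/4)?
[Q(α):Q] = 4

α is a root of x^4 - 337. By Eisenstein's criterion at the prime p = 337 (which divides the constant term 337 but p^2 = 113569 does not, since 337 is squarefree), x^4 - 337 is irreducible over Q. Hence [Q(α):Q] = 4.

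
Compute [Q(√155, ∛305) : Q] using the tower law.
[Q(√155, ∛305) : Q] = 6

Let L = Q(√155, ∛305). Since Q(√155) ⊂ L and [Q(√155):Q] = 2, the tower law gives 2 | [L:Q]. Likewise Q(∛305) ⊂ L with [Q(∛305):Q] = 3 (because 305 is not a perfect cube), so 3 | [L:Q]. As gcd(2,3) = 1, [L:Q] is divisible by 6. Conversely L is generated over Q by √155 and ∛305, so [L:Q] ≤ 2·3 = 6. Therefore [Q(√155, ∛305) : Q] = 6.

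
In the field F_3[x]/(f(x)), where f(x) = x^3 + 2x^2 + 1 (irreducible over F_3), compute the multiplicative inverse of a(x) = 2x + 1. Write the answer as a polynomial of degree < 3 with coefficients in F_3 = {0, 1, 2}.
a(x)^(-1) ≡ x^2 (mod f(x))

Since f is irreducible over F_3, F_3[x]/(f) is a field and a(x) ≠ 0 has an inverse. Apply the extended Euclidean algorithm to f(x) and a(x) in F_3[x]: f(x) = (2x^2)·a(x) + (1). The last nonzero remainder is the constant 1 = gcd(f, a) in F_3. Back-substituting through the division chain expresses 1 = s(x)·a(x) + t(x)·f(x) with s(x) ≡ x^2 (mod f), so a(x)^(-1) ≡ s(x) = x^2 (mod f). Check: (2x + 1)·(x^2) = 2x^3 + x^2 ≡ 1 (mod x^3 + 2x^2 + 1).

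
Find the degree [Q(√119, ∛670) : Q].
[Q(√119, ∛670) : Q] = 6

Let L = Q(√119, ∛670). Since Q(√119) ⊂ L and [Q(√119):Q] = 2, the tower law gives 2 | [L:Q]. Likewise Q(∛670) ⊂ L with [Q(∛670):Q] = 3 (because 670 is not a perfect cube), so 3 | [L:Q]. As gcd(2,3) = 1, [L:Q] is divisible by 6. Conversely L is generated over Q by √119 and ∛670, so [L:Q] ≤ 2·3 = 6. Therefore [Q(√119, ∛670) : Q] = 6.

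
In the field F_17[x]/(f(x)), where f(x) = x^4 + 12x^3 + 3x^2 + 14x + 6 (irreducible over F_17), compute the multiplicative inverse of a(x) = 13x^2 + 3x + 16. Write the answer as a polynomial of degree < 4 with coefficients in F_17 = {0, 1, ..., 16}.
a(x)^(-1) ≡ 9x^3 + 6x^2 + 12x + 7 (mod f(x))

Since f is irreducible over F_17, F_17[x]/(f) is a field and a(x) ≠ 0 has an inverse. Apply the extended Euclidean algorithm to f(x) and a(x) in F_17[x]: f(x) = (4x^2 + 11)·a(x) + (15x);  a(x) = (2x + 7)·(15x) + (16). The last nonzero remainder is the constant 16 = gcd(f, a) in F_17. Back-substituting through the division chain expresses 16 = s(x)·a(x) + t(x)·f(x) with s(x) ≡ 8x^3 + 11x^2 + 5x + 10 (mod f), so (8x^3 + 11x^2 + 5x + 10)·a(x) ≡ 16 (mod f). Multiplying by 16^(-1) ≡ 16 in F_17 gives a(x)^(-1) ≡ 16·(8x^3 + 11x^2 + 5x + 10) ≡ 9x^3 + 6x^2 + 12x + 7 (mod f). Check: (13x^2 + 3x + 16)·(9x^3 + 6x^2 + 12x + 7) = 15x^5 + 3x^4 + 12x^3 + 2x^2 + 9x + 10 ≡ 1 (mod x^4 + 12x^3 + 3x^2 + 14x + 6).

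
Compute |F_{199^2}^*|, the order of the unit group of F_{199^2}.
|F_{199^2}^*| = 39600

F_{199^2} has 199^2 = 39601 elements; its multiplicative group consists of all nonzero elements, so |F_{199^2}^*| = 39601 - 1 = 39600. (It is cyclic since any finite subgroup of the multiplicative group of a field is cyclic.)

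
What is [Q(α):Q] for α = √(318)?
[Q(α):Q] = 2

[Q(α):Q] equals the degree of the minimal polynomial of α. Here α^2 = 318 and x^2 - 318 is irreducible (d = 318 is squarefree, ≠ 1, hence not a square), so deg(m_α) = 2. Thus [Q(α):Q] = 2.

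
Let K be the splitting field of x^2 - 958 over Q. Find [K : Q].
[K : Q] = 2

f(x) = x^2 - 958 factors as (x - √958)(x + √958). The splitting field is K = Q(√958). Since 958 is squarefree and > 1, it is not a perfect square, so x^2 - 958 is irreducible over Q and [Q(√958) : Q] = 2. Hence [K : Q] = 2.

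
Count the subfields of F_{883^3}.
F_{883^3} has 2 subfields

The subfields of F_{p^n} are exactly the fields F_{p^d} for d | n (each is the fixed field of the unique index-d subgroup of Gal(F_{p^n}/F_p) ≅ Z/nZ). The divisors of n = 3 are {1, 3}, giving 2 subfields: F_{883^1}, F_{883^3}.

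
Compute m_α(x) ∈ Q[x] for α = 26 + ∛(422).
m_α(x) = x^3 - 78x^2 + 2028x - 17998

Set β = α - 26 = ∛(422), so β^3 = 422. Then (α - 26)^3 - 422 = 0, i.e. α is a root of g(x) = (x - 26)^3 - 422 = x^3 - 78x^2 + 2028x - 17998. Since g(x) = h(x - 26) where h(x) = x^3 - 422, and h is irreducible over Q (because 422 is not a perfect cube, so h has no rational root, and a monic cubic with no rational root is irreducible), g is also irreducible (irreducibility is preserved under the substitution x → x - 26). Hence m_α(x) = x^3 - 78x^2 + 2028x - 17998.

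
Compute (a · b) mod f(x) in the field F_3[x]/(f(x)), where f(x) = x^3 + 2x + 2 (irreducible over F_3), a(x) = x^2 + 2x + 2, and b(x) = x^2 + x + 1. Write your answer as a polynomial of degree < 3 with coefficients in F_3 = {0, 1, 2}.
a · b ≡ 2x + 2 (mod f(x))

Multiply in F_3[x]: a(x)·b(x) = (x^2 + 2x + 2)·(x^2 + x + 1) = x^4 + 2x^2 + x + 2. This has degree ≥ 3, so divide by f(x) over F_3: x^4 + 2x^2 + x + 2 = (x)·(x^3 + 2x + 2) + (2x + 2). Hence a·b ≡ 2x + 2 (mod f). (F_3[x]/(f) is a field with 3^3 = 27 elements since f is irreducible of degree 3.)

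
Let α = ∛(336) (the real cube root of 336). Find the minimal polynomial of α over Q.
m_α(x) = x^3 - 336

α satisfies α^3 = 336, so x^3 - 336 annihilates α. By the rational root test, a rational root p/q (in lowest terms) of x^3 - 336 would satisfy p^3 = 336 q^3, forcing q = 1 and p^3 = 336; but 336 is not a perfect cube, contradiction. A monic cubic over Q with no rational root is irreducible (any nontrivial factorization would include a linear factor). Hence x^3 - 336 is the minimal polynomial of α, and in particular [Q(α):Q] = 3.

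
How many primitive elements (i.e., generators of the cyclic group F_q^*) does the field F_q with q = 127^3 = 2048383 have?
There are φ(2048382) = 585144 primitive elements

F_q^* is cyclic of order q - 1 = 2048382. A cyclic group of order m has exactly φ(m) generators. Here m = 2048382 = 2 · 3^3 · 7 · 5419, so the number of primitive elements is φ(2048382) = 585144.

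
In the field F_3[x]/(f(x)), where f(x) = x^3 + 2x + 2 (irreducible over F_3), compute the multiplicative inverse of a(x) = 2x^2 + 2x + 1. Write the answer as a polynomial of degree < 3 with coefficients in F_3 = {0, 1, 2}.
a(x)^(-1) ≡ x^2 + 2x + 1 (mod f(x))

Since f is irreducible over F_3, F_3[x]/(f) is a field and a(x) ≠ 0 has an inverse. Apply the extended Euclidean algorithm to f(x) and a(x) in F_3[x]: f(x) = (2x + 1)·a(x) + (x + 1);  a(x) = (2x)·(x + 1) + (1). The last nonzero remainder is the constant 1 = gcd(f, a) in F_3. Back-substituting through the division chain expresses 1 = s(x)·a(x) + t(x)·f(x) with s(x) ≡ x^2 + 2x + 1 (mod f), so a(x)^(-1) ≡ s(x) = x^2 + 2x + 1 (mod f). Check: (2x^2 + 2x + 1)·(x^2 + 2x + 1) = 2x^4 + x^2 + x + 1 ≡ 1 (mod x^3 + 2x + 2).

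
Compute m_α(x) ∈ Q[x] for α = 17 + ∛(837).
m_α(x) = x^3 - 51x^2 + 867x - 5750

Set β = α - 17 = ∛(837), so β^3 = 837. Then (α - 17)^3 - 837 = 0, i.e. α is a root of g(x) = (x - 17)^3 - 837 = x^3 - 51x^2 + 867x - 5750. Since g(x) = h(x - 17) where h(x) = x^3 - 837, and h is irreducible over Q (because 837 is not a perfect cube, so h has no rational root, and a monic cubic with no rational root is irreducible), g is also irreducible (irreducibility is preserved under the substitution x → x - 17). Hence m_α(x) = x^3 - 51x^2 + 867x - 5750.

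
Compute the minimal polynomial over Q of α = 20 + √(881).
m_α(x) = x^2 - 40x - 481

From α - 20 = √(881), squaring gives (α - 20)^2 = 881, i.e. α^2 - 40α + 400 = 881, so α^2 - 40α - 481 = 0. The discriminant of x^2 - 40x - 481 is (-40)^2 - 4·(-481) = 1600 + 1924 = 3524, and 4·(881) is not a perfect square in Q since 881 is squarefree and ≠ 1. Hence x^2 - 40x - 481 is irreducible over Q and is the minimal polynomial of α.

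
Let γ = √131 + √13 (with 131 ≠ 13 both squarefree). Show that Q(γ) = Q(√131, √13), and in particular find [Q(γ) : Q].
[Q(γ) : Q] = 4 (equivalently, Q(γ) = Q(√131, √13))

Obviously Q(γ) ⊆ Q(√131, √13), and [Q(√131, √13):Q] = 4 (since 131, 13 are distinct squarefree integers > 1 with 1703 not a perfect square). To show equality we compute the minimal polynomial of γ. From γ = √131 + √13: γ^2 = 131 + 2√(1703) + 13 = 144 + 2√(1703), so γ^2 - 144 = 2√(1703); squaring, (γ^2 - 144)^2 = 4·1703, i.e. γ^4 - 288γ^2 + 20736 - 6812 = 0, i.e. γ^4 - 288γ^2 + 13924 = 0. So γ is a root of x^4 - 288x^2 + 13924. This polynomial is irreducible over Q: it has no rational root (each ±√131 ± √13 is irrational), and any factorization into two quadratics over Q would force √(1703) ∈ Q (pairing opposite roots) or √131, √13 ∈ Q (other pairings), all impossible. Hence [Q(γ):Q] = 4 = [Q(√131, √13):Q], so Q(γ) = Q(√131, √13).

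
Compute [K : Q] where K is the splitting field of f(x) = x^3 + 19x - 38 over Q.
[K : Q] = 6

By the rational root test, any rational root of the monic integer polynomial f(x) = x^3 + 19x - 38 must be an integer dividing the constant term -38, i.e. one of ±{1, 2, 19, 38}. Evaluating: f(1) = -18, f(-1) = -58, f(2) = 8, f(-2) = -84, f(19) = 7182, f(-19) = -7258, f(38) = 55556, f(-38) = -55632; none is 0, so f has no rational root and is therefore irreducible over Q (a cubic with no linear factor over a field is irreducible). For an irreducible cubic, the Galois group is A_3 or S_3 according as the discriminant disc(f) = -4a^3 - 27b^2 = -4·(19)^3 - 27·(-38)^2 = -66424 is or is not a square in Q. Here disc(f) = -66424 is not a perfect square in Q, so the Galois group of f over Q is not contained in A_3 and must be all of S_3. The splitting field has degree |S_3| = 6 over Q, so [K : Q] = 6.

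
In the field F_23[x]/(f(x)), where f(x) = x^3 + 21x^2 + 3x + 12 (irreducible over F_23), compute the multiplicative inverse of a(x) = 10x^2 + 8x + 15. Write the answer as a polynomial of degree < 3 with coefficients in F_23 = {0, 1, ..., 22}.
a(x)^(-1) ≡ x^2 + 4x + 10 (mod f(x))

Since f is irreducible over F_23, F_23[x]/(f) is a field and a(x) ≠ 0 has an inverse. Apply the extended Euclidean algorithm to f(x) and a(x) in F_23[x]: f(x) = (7x + 8)·a(x) + (18x + 7);  a(x) = (21x + 14)·(18x + 7) + (9). The last nonzero remainder is the constant 9 = gcd(f, a) in F_23. Back-substituting through the division chain expresses 9 = s(x)·a(x) + t(x)·f(x) with s(x) ≡ 9x^2 + 13x + 21 (mod f), so (9x^2 + 13x + 21)·a(x) ≡ 9 (mod f). Multiplying by 9^(-1) ≡ 18 in F_23 gives a(x)^(-1) ≡ 18·(9x^2 + 13x + 21) ≡ x^2 + 4x + 10 (mod f). Check: (10x^2 + 8x + 15)·(x^2 + 4x + 10) = 10x^4 + 2x^3 + 9x^2 + 2x + 12 ≡ 1 (mod x^3 + 21x^2 + 3x + 12).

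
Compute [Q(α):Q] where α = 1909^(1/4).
[Q(α):Q] = 4

α is a root of x^4 - 1909. By Eisenstein's criterion at the prime p = 23 (which divides the constant term 1909 but p^2 = 529 does not, since 1909 is squarefree), x^4 - 1909 is irreducible over Q. Hence [Q(α):Q] = 4.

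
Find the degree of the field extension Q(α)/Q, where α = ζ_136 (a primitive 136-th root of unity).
[Q(α):Q] = 64

The minimal polynomial of ζ_136 over Q is the 136-th cyclotomic polynomial Φ_136(x), which is irreducible over Q and has degree φ(136) = 64. Hence [Q(α):Q] = φ(136) = 64.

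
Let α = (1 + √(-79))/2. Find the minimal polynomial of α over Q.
m_α(x) = x^2 - x + 20

From 2α - 1 = √(-79), squaring gives (2α - 1)^2 = -79, i.e. 4α^2 - 4α + 1 = -79, so α^2 - α + (1 + 79)/4 = 0. Since -79 ≡ 1 (mod 4), (1 + 79)/4 = 20 ∈ Z. The polynomial x^2 - x + 20 has discriminant 1 - 4·(20) = -79, which is not a perfect square in Q (d = -79 is squarefree and ≠ 1), so x^2 - x + 20 is irreducible over Q. It is the minimal polynomial of α.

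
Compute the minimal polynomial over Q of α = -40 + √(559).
m_α(x) = x^2 + 80x + 1041

From α + 40 = √(559), squaring gives (α + 40)^2 = 559, i.e. α^2 + 80α + 1600 = 559, so α^2 + 80α + 1041 = 0. The discriminant of x^2 + 80x + 1041 is (80)^2 - 4·(1041) = 6400 - 4164 = 2236, and 4·(559) is not a perfect square in Q since 559 is squarefree and ≠ 1. Hence x^2 + 80x + 1041 is irreducible over Q and is the minimal polynomial of α.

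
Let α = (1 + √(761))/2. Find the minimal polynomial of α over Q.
m_α(x) = x^2 - x - 190

From 2α - 1 = √(761), squaring gives (2α - 1)^2 = 761, i.e. 4α^2 - 4α + 1 = 761, so α^2 - α + (1 - 761)/4 = 0. Since 761 ≡ 1 (mod 4), (1 - 761)/4 = -190 ∈ Z. The polynomial x^2 - x - 190 has discriminant 1 - 4·(-190) = 761, which is not a perfect square in Q (d = 761 is squarefree and ≠ 1), so x^2 - x - 190 is irreducible over Q. It is the minimal polynomial of α.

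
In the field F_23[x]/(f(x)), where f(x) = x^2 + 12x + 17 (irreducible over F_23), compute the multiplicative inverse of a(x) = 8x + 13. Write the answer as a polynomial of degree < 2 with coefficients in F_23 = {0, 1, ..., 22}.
a(x)^(-1) ≡ 17x + 1 (mod f(x))

Since f is irreducible over F_23, F_23[x]/(f) is a field and a(x) ≠ 0 has an inverse. Apply the extended Euclidean algorithm to f(x) and a(x) in F_23[x]: f(x) = (3x + 11)·a(x) + (12). The last nonzero remainder is the constant 12 = gcd(f, a) in F_23. Back-substituting through the division chain expresses 12 = s(x)·a(x) + t(x)·f(x) with s(x) ≡ 20x + 12 (mod f), so (20x + 12)·a(x) ≡ 12 (mod f). Multiplying by 12^(-1) ≡ 2 in F_23 gives a(x)^(-1) ≡ 2·(20x + 12) ≡ 17x + 1 (mod f). Check: (8x + 13)·(17x + 1) = 21x^2 + 22x + 13 ≡ 1 (mod x^2 + 12x + 17).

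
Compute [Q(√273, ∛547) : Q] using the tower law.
[Q(√273, ∛547) : Q] = 6

Let L = Q(√273, ∛547). Since Q(√273) ⊂ L and [Q(√273):Q] = 2, the tower law gives 2 | [L:Q]. Likewise Q(∛547) ⊂ L with [Q(∛547):Q] = 3 (because 547 is not a perfect cube), so 3 | [L:Q]. As gcd(2,3) = 1, [L:Q] is divisible by 6. Conversely L is generated over Q by √273 and ∛547, so [L:Q] ≤ 2·3 = 6. Therefore [Q(√273, ∛547) : Q] = 6.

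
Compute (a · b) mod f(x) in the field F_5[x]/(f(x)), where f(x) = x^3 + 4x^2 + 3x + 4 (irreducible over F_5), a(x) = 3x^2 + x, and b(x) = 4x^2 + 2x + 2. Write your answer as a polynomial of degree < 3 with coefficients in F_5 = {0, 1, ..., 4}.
a · b ≡ 4x^2 + 3x + 2 (mod f(x))

Multiply in F_5[x]: a(x)·b(x) = (3x^2 + x)·(4x^2 + 2x + 2) = 2x^4 + 3x^2 + 2x. This has degree ≥ 3, so divide by f(x) over F_5: 2x^4 + 3x^2 + 2x = (2x + 2)·(x^3 + 4x^2 + 3x + 4) + (4x^2 + 3x + 2). Hence a·b ≡ 4x^2 + 3x + 2 (mod f). (F_5[x]/(f) is a field with 5^3 = 125 elements since f is irreducible of degree 3.)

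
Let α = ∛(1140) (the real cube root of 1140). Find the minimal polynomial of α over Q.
m_α(x) = x^3 - 1140

α satisfies α^3 = 1140, so x^3 - 1140 annihilates α. By the rational root test, a rational root p/q (in lowest terms) of x^3 - 1140 would satisfy p^3 = 1140 q^3, forcing q = 1 and p^3 = 1140; but 1140 is not a perfect cube, contradiction. A monic cubic over Q with no rational root is irreducible (any nontrivial factorization would include a linear factor). Hence x^3 - 1140 is the minimal polynomial of α, and in particular [Q(α):Q] = 3.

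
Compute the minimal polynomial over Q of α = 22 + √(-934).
m_α(x) = x^2 - 44x + 1418

From α - 22 = √(-934), squaring gives (α - 22)^2 = -934, i.e. α^2 - 44α + 484 = -934, so α^2 - 44α + 1418 = 0. The discriminant of x^2 - 44x + 1418 is (-44)^2 - 4·(1418) = 1936 - 5672 = -3736, and 4·(-934) is not a perfect square in Q since -934 is squarefree and ≠ 1. Hence x^2 - 44x + 1418 is irreducible over Q and is the minimal polynomial of α.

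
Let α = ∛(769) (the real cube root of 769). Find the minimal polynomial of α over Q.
m_α(x) = x^3 - 769

α satisfies α^3 = 769, so x^3 - 769 annihilates α. By the rational root test, a rational root p/q (in lowest terms) of x^3 - 769 would satisfy p^3 = 769 q^3, forcing q = 1 and p^3 = 769; but 769 is not a perfect cube, contradiction. A monic cubic over Q with no rational root is irreducible (any nontrivial factorization would include a linear factor). Hence x^3 - 769 is the minimal polynomial of α, and in particular [Q(α):Q] = 3.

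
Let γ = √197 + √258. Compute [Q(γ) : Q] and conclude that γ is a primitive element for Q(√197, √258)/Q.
[Q(γ) : Q] = 4 (equivalently, Q(γ) = Q(√197, √258))

Obviously Q(γ) ⊆ Q(√197, √258), and [Q(√197, √258):Q] = 4 (since 197, 258 are distinct squarefree integers > 1 with 50826 not a perfect square). To show equality we compute the minimal polynomial of γ. From γ = √197 + √258: γ^2 = 197 + 2√(50826) + 258 = 455 + 2√(50826), so γ^2 - 455 = 2√(50826); squaring, (γ^2 - 455)^2 = 4·50826, i.e. γ^4 - 910γ^2 + 207025 - 203304 = 0, i.e. γ^4 - 910γ^2 + 3721 = 0. So γ is a root of x^4 - 910x^2 + 3721. This polynomial is irreducible over Q: it has no rational root (each ±√197 ± √258 is irrational), and any factorization into two quadratics over Q would force √(50826) ∈ Q (pairing opposite roots) or √197, √258 ∈ Q (other pairings), all impossible. Hence [Q(γ):Q] = 4 = [Q(√197, √258):Q], so Q(γ) = Q(√197, √258).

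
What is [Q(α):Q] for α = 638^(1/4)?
[Q(α):Q] = 4

α is a root of x^4 - 638. By Eisenstein's criterion at the prime p = 2 (which divides the constant term 638 but p^2 = 4 does not, since 638 is squarefree), x^4 - 638 is irreducible over Q. Hence [Q(α):Q] = 4.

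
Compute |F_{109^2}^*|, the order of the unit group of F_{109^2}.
|F_{109^2}^*| = 11880

F_{109^2} has 109^2 = 11881 elements; its multiplicative group consists of all nonzero elements, so |F_{109^2}^*| = 11881 - 1 = 11880. (It is cyclic since any finite subgroup of the multiplicative group of a field is cyclic.)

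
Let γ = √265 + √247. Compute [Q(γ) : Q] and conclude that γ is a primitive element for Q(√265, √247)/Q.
[Q(γ) : Q] = 4 (equivalently, Q(γ) = Q(√265, √247))

Obviously Q(γ) ⊆ Q(√265, √247), and [Q(√265, √247):Q] = 4 (since 265, 247 are distinct squarefree integers > 1 with 65455 not a perfect square). To show equality we compute the minimal polynomial of γ. From γ = √265 + √247: γ^2 = 265 + 2√(65455) + 247 = 512 + 2√(65455), so γ^2 - 512 = 2√(65455); squaring, (γ^2 - 512)^2 = 4·65455, i.e. γ^4 - 1024γ^2 + 262144 - 261820 = 0, i.e. γ^4 - 1024γ^2 + 324 = 0. So γ is a root of x^4 - 1024x^2 + 324. This polynomial is irreducible over Q: it has no rational root (each ±√265 ± √247 is irrational), and any factorization into two quadratics over Q would force √(65455) ∈ Q (pairing opposite roots) or √265, √247 ∈ Q (other pairings), all impossible. Hence [Q(γ):Q] = 4 = [Q(√265, √247):Q], so Q(γ) = Q(√265, √247).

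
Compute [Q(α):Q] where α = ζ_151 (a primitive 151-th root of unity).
[Q(α):Q] = 150

The minimal polynomial of ζ_151 over Q is the 151-th cyclotomic polynomial Φ_151(x), which is irreducible over Q and has degree φ(151) = 150. Hence [Q(α):Q] = φ(151) = 150.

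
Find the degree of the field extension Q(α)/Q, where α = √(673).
[Q(α):Q] = 2

[Q(α):Q] equals the degree of the minimal polynomial of α. Here α^2 = 673 and x^2 - 673 is irreducible (d = 673 is squarefree, ≠ 1, hence not a square), so deg(m_α) = 2. Thus [Q(α):Q] = 2.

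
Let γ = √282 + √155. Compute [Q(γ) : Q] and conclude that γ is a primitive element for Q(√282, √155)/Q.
[Q(γ) : Q] = 4 (equivalently, Q(γ) = Q(√282, √155))

Obviously Q(γ) ⊆ Q(√282, √155), and [Q(√282, √155):Q] = 4 (since 282, 155 are distinct squarefree integers > 1 with 43710 not a perfect square). To show equality we compute the minimal polynomial of γ. From γ = √282 + √155: γ^2 = 282 + 2√(43710) + 155 = 437 + 2√(43710), so γ^2 - 437 = 2√(43710); squaring, (γ^2 - 437)^2 = 4·43710, i.e. γ^4 - 874γ^2 + 190969 - 174840 = 0, i.e. γ^4 - 874γ^2 + 16129 = 0. So γ is a root of x^4 - 874x^2 + 16129. This polynomial is irreducible over Q: it has no rational root (each ±√282 ± √155 is irrational), and any factorization into two quadratics over Q would force √(43710) ∈ Q (pairing opposite roots) or √282, √155 ∈ Q (other pairings), all impossible. Hence [Q(γ):Q] = 4 = [Q(√282, √155):Q], so Q(γ) = Q(√282, √155).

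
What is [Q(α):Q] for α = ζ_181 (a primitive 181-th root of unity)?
[Q(α):Q] = 180

The minimal polynomial of ζ_181 over Q is the 181-th cyclotomic polynomial Φ_181(x), which is irreducible over Q and has degree φ(181) = 180. Hence [Q(α):Q] = φ(181) = 180.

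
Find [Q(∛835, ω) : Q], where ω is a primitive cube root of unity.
[Q(∛835, ω) : Q] = 6

[Q(∛835):Q] = 3 (min poly x^3 - 835, irreducible since 835 is not a perfect cube). [Q(ω):Q] = 2 (min poly x^2 + x + 1). Since Q(∛835) ⊂ R and ω ∉ R, we have ω ∉ Q(∛835), so x^2 + x + 1 remains irreducible over Q(∛835) and [Q(∛835, ω) : Q(∛835)] = 2. By the tower law, [Q(∛835, ω) : Q] = 3 · 2 = 6. (In fact Q(∛835, ω) is the splitting field of x^3 - 835 over Q.)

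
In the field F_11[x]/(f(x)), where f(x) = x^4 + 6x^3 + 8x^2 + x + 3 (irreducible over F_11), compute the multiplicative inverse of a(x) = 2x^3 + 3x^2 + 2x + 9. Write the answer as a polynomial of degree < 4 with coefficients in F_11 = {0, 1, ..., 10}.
a(x)^(-1) ≡ 5x^3 + x^2 + 9x + 5 (mod f(x))

Since f is irreducible over F_11, F_11[x]/(f) is a field and a(x) ≠ 0 has an inverse. Apply the extended Euclidean algorithm to f(x) and a(x) in F_11[x]: f(x) = (6x + 5)·a(x) + (3x^2 + 3x + 2);  a(x) = (8x + 4)·(3x^2 + 3x + 2) + (7x + 1);  (3x^2 + 3x + 2) = (2x + 8)·(7x + 1) + (5). The last nonzero remainder is the constant 5 = gcd(f, a) in F_11. Back-substituting through the division chain expresses 5 = s(x)·a(x) + t(x)·f(x) with s(x) ≡ 3x^3 + 5x^2 + x + 3 (mod f), so (3x^3 + 5x^2 + x + 3)·a(x) ≡ 5 (mod f). Multiplying by 5^(-1) ≡ 9 in F_11 gives a(x)^(-1) ≡ 9·(3x^3 + 5x^2 + x + 3) ≡ 5x^3 + x^2 + 9x + 5 (mod f). Check: (2x^3 + 3x^2 + 2x + 9)·(5x^3 + x^2 + 9x + 5) = 10x^6 + 6x^5 + 9x^4 + 7x^3 + 9x^2 + 3x + 1 ≡ 1 (mod x^4 + 6x^3 + 8x^2 + x + 3).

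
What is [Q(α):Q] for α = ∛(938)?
[Q(α):Q] = 3

The minimal polynomial of α is x^3 - 938, irreducible over Q since 938 is not a perfect cube (so x^3 - 938 has no rational root). Hence [Q(α):Q] = deg(m_α) = 3.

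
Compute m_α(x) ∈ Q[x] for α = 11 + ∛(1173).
m_α(x) = x^3 - 33x^2 + 363x - 2504

Set β = α - 11 = ∛(1173), so β^3 = 1173. Then (α - 11)^3 - 1173 = 0, i.e. α is a root of g(x) = (x - 11)^3 - 1173 = x^3 - 33x^2 + 363x - 2504. Since g(x) = h(x - 11) where h(x) = x^3 - 1173, and h is irreducible over Q (because 1173 is not a perfect cube, so h has no rational root, and a monic cubic with no rational root is irreducible), g is also irreducible (irreducibility is preserved under the substitution x → x - 11). Hence m_α(x) = x^3 - 33x^2 + 363x - 2504.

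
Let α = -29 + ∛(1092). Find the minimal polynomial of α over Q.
m_α(x) = x^3 + 87x^2 + 2523x + 23297

Set β = α + 29 = ∛(1092), so β^3 = 1092. Then (α + 29)^3 - 1092 = 0, i.e. α is a root of g(x) = (x + 29)^3 - 1092 = x^3 + 87x^2 + 2523x + 23297. Since g(x) = h(x + 29) where h(x) = x^3 - 1092, and h is irreducible over Q (because 1092 is not a perfect cube, so h has no rational root, and a monic cubic with no rational root is irreducible), g is also irreducible (irreducibility is preserved under the substitution x → x + 29). Hence m_α(x) = x^3 + 87x^2 + 2523x + 23297.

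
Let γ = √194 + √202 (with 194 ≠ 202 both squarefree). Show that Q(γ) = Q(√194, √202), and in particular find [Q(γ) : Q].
[Q(γ) : Q] = 4 (equivalently, Q(γ) = Q(√194, √202))

Obviously Q(γ) ⊆ Q(√194, √202), and [Q(√194, √202):Q] = 4 (since 194, 202 are distinct squarefree integers > 1 with 39188 not a perfect square). To show equality we compute the minimal polynomial of γ. From γ = √194 + √202: γ^2 = 194 + 2√(39188) + 202 = 396 + 2√(39188), so γ^2 - 396 = 2√(39188); squaring, (γ^2 - 396)^2 = 4·39188, i.e. γ^4 - 792γ^2 + 156816 - 156752 = 0, i.e. γ^4 - 792γ^2 + 64 = 0. So γ is a root of x^4 - 792x^2 + 64. This polynomial is irreducible over Q: it has no rational root (each ±√194 ± √202 is irrational), and any factorization into two quadratics over Q would force √(39188) ∈ Q (pairing opposite roots) or √194, √202 ∈ Q (other pairings), all impossible. Hence [Q(γ):Q] = 4 = [Q(√194, √202):Q], so Q(γ) = Q(√194, √202).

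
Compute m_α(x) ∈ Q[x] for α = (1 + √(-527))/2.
m_α(x) = x^2 - x + 132

From 2α - 1 = √(-527), squaring gives (2α - 1)^2 = -527, i.e. 4α^2 - 4α + 1 = -527, so α^2 - α + (1 + 527)/4 = 0. Since -527 ≡ 1 (mod 4), (1 + 527)/4 = 132 ∈ Z. The polynomial x^2 - x + 132 has discriminant 1 - 4·(132) = -527, which is not a perfect square in Q (d = -527 is squarefree and ≠ 1), so x^2 - x + 132 is irreducible over Q. It is the minimal polynomial of α.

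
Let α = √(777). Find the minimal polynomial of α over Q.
m_α(x) = x^2 - 777

α satisfies α^2 - 777 = 0, so x^2 - 777 annihilates α. Since d = 777 is squarefree and ≠ 1, it is not a perfect square in Q, so x^2 - 777 has no rational root and is therefore irreducible over Q (a degree-2 polynomial over a field is irreducible iff it has no root). Hence m_α(x) = x^2 - 777.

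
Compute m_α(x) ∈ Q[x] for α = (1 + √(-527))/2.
m_α(x) = x^2 - x + 132

From 2α - 1 = √(-527), squaring gives (2α - 1)^2 = -527, i.e. 4α^2 - 4α + 1 = -527, so α^2 - α + (1 + 527)/4 = 0. Since -527 ≡ 1 (mod 4), (1 + 527)/4 = 132 ∈ Z. The polynomial x^2 - x + 132 has discriminant 1 - 4·(132) = -527, which is not a perfect square in Q (d = -527 is squarefree and ≠ 1), so x^2 - x + 132 is irreducible over Q. It is the minimal polynomial of α.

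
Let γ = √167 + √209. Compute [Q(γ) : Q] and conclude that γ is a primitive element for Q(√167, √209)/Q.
[Q(γ) : Q] = 4 (equivalently, Q(γ) = Q(√167, √209))

Obviously Q(γ) ⊆ Q(√167, √209), and [Q(√167, √209):Q] = 4 (since 167, 209 are distinct squarefree integers > 1 with 34903 not a perfect square). To show equality we compute the minimal polynomial of γ. From γ = √167 + √209: γ^2 = 167 + 2√(34903) + 209 = 376 + 2√(34903), so γ^2 - 376 = 2√(34903); squaring, (γ^2 - 376)^2 = 4·34903, i.e. γ^4 - 752γ^2 + 141376 - 139612 = 0, i.e. γ^4 - 752γ^2 + 1764 = 0. So γ is a root of x^4 - 752x^2 + 1764. This polynomial is irreducible over Q: it has no rational root (each ±√167 ± √209 is irrational), and any factorization into two quadratics over Q would force √(34903) ∈ Q (pairing opposite roots) or √167, √209 ∈ Q (other pairings), all impossible. Hence [Q(γ):Q] = 4 = [Q(√167, √209):Q], so Q(γ) = Q(√167, √209).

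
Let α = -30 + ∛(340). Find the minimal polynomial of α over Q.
m_α(x) = x^3 + 90x^2 + 2700x + 26660

Set β = α + 30 = ∛(340), so β^3 = 340. Then (α + 30)^3 - 340 = 0, i.e. α is a root of g(x) = (x + 30)^3 - 340 = x^3 + 90x^2 + 2700x + 26660. Since g(x) = h(x + 30) where h(x) = x^3 - 340, and h is irreducible over Q (because 340 is not a perfect cube, so h has no rational root, and a monic cubic with no rational root is irreducible), g is also irreducible (irreducibility is preserved under the substitution x → x + 30). Hence m_α(x) = x^3 + 90x^2 + 2700x + 26660.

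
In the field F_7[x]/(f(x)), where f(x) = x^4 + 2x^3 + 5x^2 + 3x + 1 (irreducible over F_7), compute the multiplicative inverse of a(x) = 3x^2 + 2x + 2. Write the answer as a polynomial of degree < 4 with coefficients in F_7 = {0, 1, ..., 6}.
a(x)^(-1) ≡ 5x^3 + 3x^2 + 3x + 2 (mod f(x))

Since f is irreducible over F_7, F_7[x]/(f) is a field and a(x) ≠ 0 has an inverse. Apply the extended Euclidean algorithm to f(x) and a(x) in F_7[x]: f(x) = (5x^2 + 2x + 4)·a(x) + (5x);  a(x) = (2x + 6)·(5x) + (2). The last nonzero remainder is the constant 2 = gcd(f, a) in F_7. Back-substituting through the division chain expresses 2 = s(x)·a(x) + t(x)·f(x) with s(x) ≡ 3x^3 + 6x^2 + 6x + 4 (mod f), so (3x^3 + 6x^2 + 6x + 4)·a(x) ≡ 2 (mod f). Multiplying by 2^(-1) ≡ 4 in F_7 gives a(x)^(-1) ≡ 4·(3x^3 + 6x^2 + 6x + 4) ≡ 5x^3 + 3x^2 + 3x + 2 (mod f). Check: (3x^2 + 2x + 2)·(5x^3 + 3x^2 + 3x + 2) = x^5 + 5x^4 + 4x^3 + 4x^2 + 3x + 4 ≡ 1 (mod x^4 + 2x^3 + 5x^2 + 3x + 1).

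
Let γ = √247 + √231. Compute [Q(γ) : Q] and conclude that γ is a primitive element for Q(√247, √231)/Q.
[Q(γ) : Q] = 4 (equivalently, Q(γ) = Q(√247, √231))

Obviously Q(γ) ⊆ Q(√247, √231), and [Q(√247, √231):Q] = 4 (since 247, 231 are distinct squarefree integers > 1 with 57057 not a perfect square). To show equality we compute the minimal polynomial of γ. From γ = √247 + √231: γ^2 = 247 + 2√(57057) + 231 = 478 + 2√(57057), so γ^2 - 478 = 2√(57057); squaring, (γ^2 - 478)^2 = 4·57057, i.e. γ^4 - 956γ^2 + 228484 - 228228 = 0, i.e. γ^4 - 956γ^2 + 256 = 0. So γ is a root of x^4 - 956x^2 + 256. This polynomial is irreducible over Q: it has no rational root (each ±√247 ± √231 is irrational), and any factorization into two quadratics over Q would force √(57057) ∈ Q (pairing opposite roots) or √247, √231 ∈ Q (other pairings), all impossible. Hence [Q(γ):Q] = 4 = [Q(√247, √231):Q], so Q(γ) = Q(√247, √231).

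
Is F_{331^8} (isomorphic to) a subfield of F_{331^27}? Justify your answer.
No: F_{331^8} is not a subfield of F_{331^27}

F_{p^m} embeds in F_{p^n} iff m | n. Here 8 ∤ 27 (since 27 = 3·8 + 3 with remainder 3 ≠ 0), so F_{331^8} is not a subfield of F_{331^27}. Equivalently: if it were, the tower law would give 8 = [F_{331^8}:F_331] dividing [F_{331^27}:F_331] = 27, contradiction.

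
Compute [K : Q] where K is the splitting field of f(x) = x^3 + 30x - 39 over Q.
[K : Q] = 6

By the rational root test, any rational root of the monic integer polynomial f(x) = x^3 + 30x - 39 must be an integer dividing the constant term -39, i.e. one of ±{1, 3, 13, 39}. Evaluating: f(1) = -8, f(-1) = -70, f(3) = 78, f(-3) = -156, f(13) = 2548, f(-13) = -2626, f(39) = 60450, f(-39) = -60528; none is 0, so f has no rational root and is therefore irreducible over Q (a cubic with no linear factor over a field is irreducible). For an irreducible cubic, the Galois group is A_3 or S_3 according as the discriminant disc(f) = -4a^3 - 27b^2 = -4·(30)^3 - 27·(-39)^2 = -149067 is or is not a square in Q. Here disc(f) = -149067 is not a perfect square in Q, so the Galois group of f over Q is not contained in A_3 and must be all of S_3. The splitting field has degree |S_3| = 6 over Q, so [K : Q] = 6.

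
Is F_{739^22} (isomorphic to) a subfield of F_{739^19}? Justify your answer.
No: F_{739^22} is not a subfield of F_{739^19}

F_{p^m} embeds in F_{p^n} iff m | n. Here 22 ∤ 19 (since 19 = 0·22 + 19 with remainder 19 ≠ 0), so F_{739^22} is not a subfield of F_{739^19}. Equivalently: if it were, the tower law would give 22 = [F_{739^22}:F_739] dividing [F_{739^19}:F_739] = 19, contradiction.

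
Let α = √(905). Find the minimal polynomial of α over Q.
m_α(x) = x^2 - 905

α satisfies α^2 - 905 = 0, so x^2 - 905 annihilates α. Since d = 905 is squarefree and ≠ 1, it is not a perfect square in Q, so x^2 - 905 has no rational root and is therefore irreducible over Q (a degree-2 polynomial over a field is irreducible iff it has no root). Hence m_α(x) = x^2 - 905.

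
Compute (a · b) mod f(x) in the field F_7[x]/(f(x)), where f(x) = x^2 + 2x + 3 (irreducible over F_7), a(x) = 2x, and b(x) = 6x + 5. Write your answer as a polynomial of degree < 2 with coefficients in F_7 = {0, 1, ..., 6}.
a · b ≡ 6 (mod f(x))

Multiply in F_7[x]: a(x)·b(x) = (2x)·(6x + 5) = 5x^2 + 3x. This has degree ≥ 2, so divide by f(x) over F_7: 5x^2 + 3x = (5)·(x^2 + 2x + 3) + (6). Hence a·b ≡ 6 (mod f). (F_7[x]/(f) is a field with 7^2 = 49 elements since f is irreducible of degree 2.)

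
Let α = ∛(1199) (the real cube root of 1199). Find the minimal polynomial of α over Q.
m_α(x) = x^3 - 1199

α satisfies α^3 = 1199, so x^3 - 1199 annihilates α. By the rational root test, a rational root p/q (in lowest terms) of x^3 - 1199 would satisfy p^3 = 1199 q^3, forcing q = 1 and p^3 = 1199; but 1199 is not a perfect cube, contradiction. A monic cubic over Q with no rational root is irreducible (any nontrivial factorization would include a linear factor). Hence x^3 - 1199 is the minimal polynomial of α, and in particular [Q(α):Q] = 3.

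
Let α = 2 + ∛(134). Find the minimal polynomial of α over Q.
m_α(x) = x^3 - 6x^2 + 12x - 142

Set β = α - 2 = ∛(134), so β^3 = 134. Then (α - 2)^3 - 134 = 0, i.e. α is a root of g(x) = (x - 2)^3 - 134 = x^3 - 6x^2 + 12x - 142. Since g(x) = h(x - 2) where h(x) = x^3 - 134, and h is irreducible over Q (because 134 is not a perfect cube, so h has no rational root, and a monic cubic with no rational root is irreducible), g is also irreducible (irreducibility is preserved under the substitution x → x - 2). Hence m_α(x) = x^3 - 6x^2 + 12x - 142.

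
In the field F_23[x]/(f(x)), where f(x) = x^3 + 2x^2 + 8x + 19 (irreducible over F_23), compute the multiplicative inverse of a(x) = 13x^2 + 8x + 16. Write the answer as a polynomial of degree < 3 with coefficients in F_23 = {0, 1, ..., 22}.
a(x)^(-1) ≡ 10x^2 + 14x + 1 (mod f(x))

Since f is irreducible over F_23, F_23[x]/(f) is a field and a(x) ≠ 0 has an inverse. Apply the extended Euclidean algorithm to f(x) and a(x) in F_23[x]: f(x) = (16x + 8)·a(x) + (10x + 6);  a(x) = (22x + 6)·(10x + 6) + (3). The last nonzero remainder is the constant 3 = gcd(f, a) in F_23. Back-substituting through the division chain expresses 3 = s(x)·a(x) + t(x)·f(x) with s(x) ≡ 7x^2 + 19x + 3 (mod f), so (7x^2 + 19x + 3)·a(x) ≡ 3 (mod f). Multiplying by 3^(-1) ≡ 8 in F_23 gives a(x)^(-1) ≡ 8·(7x^2 + 19x + 3) ≡ 10x^2 + 14x + 1 (mod f). Check: (13x^2 + 8x + 16)·(10x^2 + 14x + 1) = 15x^4 + 9x^3 + 9x^2 + 2x + 16 ≡ 1 (mod x^3 + 2x^2 + 8x + 19).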